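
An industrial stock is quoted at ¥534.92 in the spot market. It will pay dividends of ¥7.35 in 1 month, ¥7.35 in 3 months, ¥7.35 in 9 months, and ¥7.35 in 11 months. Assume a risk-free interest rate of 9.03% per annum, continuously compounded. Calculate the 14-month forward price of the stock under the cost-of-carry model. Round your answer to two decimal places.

¥563.11

PV(dividends) I = 7.35·e^(−0.0903·1/12) + 7.35·e^(−0.0903·3/12) + 7.35·e^(−0.0903·9/12) + 7.35·e^(−0.0903·11/12)
I = 7.2949 + 7.1859 + 6.8687 + 6.7661 = 28.1156
F = (S − I)·e^(rT) = (534.92 − 28.1156) · e^(0.0903·14/12)
= 506.8044 · e^0.105350 = 506.8044 × 1.111099 = ¥563.11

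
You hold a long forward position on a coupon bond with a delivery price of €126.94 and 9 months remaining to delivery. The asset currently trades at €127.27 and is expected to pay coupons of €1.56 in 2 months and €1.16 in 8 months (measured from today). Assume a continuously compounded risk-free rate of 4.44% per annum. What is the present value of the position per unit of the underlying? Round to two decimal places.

€1.81

PV(remaining coupons) I = 1.56·e^(−0.0444·2/12) + 1.16·e^(−0.0444·8/12) = 2.6747
Current forward F = (S − I)·e^(rT) = (127.27 − 2.6747)·e^(0.0444·9/12) = 124.5953 × 1.033861 = 128.8142
Value (long) = (F − K)·e^(−rT) = (128.8142 − 126.94) × 0.967248 = 1.8128
Value = €1.81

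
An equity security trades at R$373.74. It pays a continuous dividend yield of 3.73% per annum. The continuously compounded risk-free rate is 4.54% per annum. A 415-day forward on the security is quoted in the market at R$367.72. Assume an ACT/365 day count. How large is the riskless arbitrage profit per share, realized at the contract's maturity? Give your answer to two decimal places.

Fair forward: F* = S·e^(carry·T), with carry = (r − q) = 0.0454 − 0.0373 = 0.0081
F* = 373.74 · e^(0.0081 × 415/365) = 373.74 · e^0.009210 = 373.74 × 1.009253 = R$377.1982
Market R$367.72 < fair R$377.1982: forward underpriced → reverse cash-and-carry (short spot, go long the forward).
At maturity, profit = |F_mkt − F*| = |367.72 − 377.1982| = R$9.48 per share

R$9.48 per share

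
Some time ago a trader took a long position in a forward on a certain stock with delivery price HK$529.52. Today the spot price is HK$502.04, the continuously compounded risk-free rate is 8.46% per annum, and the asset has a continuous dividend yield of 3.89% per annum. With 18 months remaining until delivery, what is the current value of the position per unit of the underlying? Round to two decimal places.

HK$7.17

Current fair forward for the remaining 18 months: F = S·e^((r − q)·T), (r − q) = 0.0846 − 0.0389 = 0.0457
F = 502.04 · e^(0.0457 × 18/12) = 502.04 × 1.070954 = 537.6617
Value of long forward = (F − K)·e^(−rT) = (537.6617 − 529.52) · e^(−0.0846·18/12)
= 8.1417 × 0.880822 = 7.17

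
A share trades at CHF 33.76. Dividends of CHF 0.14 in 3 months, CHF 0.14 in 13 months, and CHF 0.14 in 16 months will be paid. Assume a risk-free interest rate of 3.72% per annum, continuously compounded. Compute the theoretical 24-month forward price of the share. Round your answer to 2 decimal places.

CHF 35.93

PV(dividends) I = 0.14·e^(−0.0372·3/12) + 0.14·e^(−0.0372·13/12) + 0.14·e^(−0.0372·16/12)
I = 0.1387 + 0.1345 + 0.1332 = 0.4064
F = (S − I)·e^(rT) = (33.76 − 0.4064) · e^(0.0372·24/12)
= 33.3536 · e^0.074400 = 33.3536 × 1.077238 = CHF 35.93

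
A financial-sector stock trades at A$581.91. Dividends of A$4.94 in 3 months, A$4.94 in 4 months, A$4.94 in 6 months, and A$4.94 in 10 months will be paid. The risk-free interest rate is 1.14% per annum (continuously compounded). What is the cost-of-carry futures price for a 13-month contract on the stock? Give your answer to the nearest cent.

A$569.24

PV(dividends) I = 4.94·e^(−0.0114·3/12) + 4.94·e^(−0.0114·4/12) + 4.94·e^(−0.0114·6/12) + 4.94·e^(−0.0114·10/12)
I = 4.9259 + 4.9213 + 4.9119 + 4.8933 = 19.6524
F = (S − I)·e^(rT) = (581.91 − 19.6524) · e^(0.0114·13/12)
= 562.2576 · e^0.012350 = 562.2576 × 1.012427 = A$569.24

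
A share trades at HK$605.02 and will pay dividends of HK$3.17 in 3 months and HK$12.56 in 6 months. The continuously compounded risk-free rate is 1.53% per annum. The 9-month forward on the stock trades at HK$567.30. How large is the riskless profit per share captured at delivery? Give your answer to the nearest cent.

PV(dividends) I = 3.17·e^(−0.0153·3/12) + 12.56·e^(−0.0153·6/12) = 15.6222
Fair forward F* = (S − I)·e^(rT) = (605.02 − 15.6222)·e^0.011475 = 589.3978 × 1.011541 = 596.2000
Market HK$567.30 < fair 596.2000: forward underpriced → reverse cash-and-carry (short the stock, invest proceeds at r, pay the dividends, go long the forward).
Profit at T = |F_mkt − F*| = |567.30 − 596.2000| = HK$28.90 per share

HK$28.90 per share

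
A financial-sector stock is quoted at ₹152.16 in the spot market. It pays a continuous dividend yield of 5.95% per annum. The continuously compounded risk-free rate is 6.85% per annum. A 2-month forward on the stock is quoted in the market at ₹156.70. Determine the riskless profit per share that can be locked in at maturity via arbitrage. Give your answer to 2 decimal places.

Fair forward: F* = S·e^(carry·T), with carry = (r − q) = 0.0685 − 0.0595 = 0.0090
F* = 152.16 · e^(0.0090 × 2/12) = 152.16 · e^0.001500 = 152.16 × 1.001501 = ₹152.3884
Market ₹156.70 > fair ₹152.3884: forward overpriced → cash-and-carry (buy spot, short the forward).
At maturity, profit = |F_mkt − F*| = |156.70 − 152.3884| = ₹4.31 per share

₹4.31 per share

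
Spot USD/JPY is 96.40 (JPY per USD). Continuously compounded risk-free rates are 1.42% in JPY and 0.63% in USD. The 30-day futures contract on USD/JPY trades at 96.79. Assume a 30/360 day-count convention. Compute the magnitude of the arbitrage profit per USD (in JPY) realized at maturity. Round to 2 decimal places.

Fair futures: F* = S·e^(carry·T), with carry = (r_JPY − r_USD) = 0.0142 − 0.0063 = 0.0079
F* = 96.40 · e^(0.0079 × 30/360) = 96.40 · e^0.000658 = 96.40 × 1.000658 = 96.4634
Market 96.79 > fair 96.4634: forward overpriced → cash-and-carry (buy spot, short the forward).
At maturity, profit = |F_mkt − F*| = |96.79 − 96.4634| = 0.33 per USD (in JPY)

0.33 per USD (in JPY)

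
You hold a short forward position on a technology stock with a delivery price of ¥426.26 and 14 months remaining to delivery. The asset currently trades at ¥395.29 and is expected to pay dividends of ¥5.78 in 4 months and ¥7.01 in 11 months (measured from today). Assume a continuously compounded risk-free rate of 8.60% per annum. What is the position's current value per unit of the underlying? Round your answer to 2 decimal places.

PV(remaining dividends) I = 5.78·e^(−0.0860·4/12) + 7.01·e^(−0.0860·11/12) = 12.0953
Current forward F = (S − I)·e^(rT) = (395.29 − 12.0953)·e^(0.0860·14/12) = 383.1947 × 1.105539 = 423.6367
Value (long) = (F − K)·e^(−rT) = (423.6367 − 426.26) × 0.904536 = -2.3729
Short position value = −(long value) = ¥2.37

¥2.37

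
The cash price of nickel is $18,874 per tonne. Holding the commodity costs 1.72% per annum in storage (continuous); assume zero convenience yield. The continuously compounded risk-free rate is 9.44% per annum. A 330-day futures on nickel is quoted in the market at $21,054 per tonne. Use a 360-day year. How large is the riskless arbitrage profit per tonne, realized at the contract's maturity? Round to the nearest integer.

$147 per tonne

Fair futures: F* = S·e^(carry·T), with carry = (r + u) = 0.0944 + 0.0172 = 0.1116
F* = 18874 · e^(0.1116 × 330/360) = 18874 · e^0.102300 = 18874 × 1.107716 = $20907.0318
Market $21054 > fair $20907.0318: forward overpriced → cash-and-carry (buy spot, short the forward).
At maturity, profit = |F_mkt − F*| = |21054 − 20907.0318| = $147 per tonne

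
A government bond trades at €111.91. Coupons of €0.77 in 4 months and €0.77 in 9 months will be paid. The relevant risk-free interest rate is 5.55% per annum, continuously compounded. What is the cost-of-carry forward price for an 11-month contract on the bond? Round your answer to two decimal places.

PV(coupons) I = 0.77·e^(−0.0555·4/12) + 0.77·e^(−0.0555·9/12)
I = 0.7559 + 0.7386 = 1.4945
F = (S − I)·e^(rT) = (111.91 − 1.4945) · e^(0.0555·11/12)
= 110.4155 · e^0.050875 = 110.4155 × 1.052191 = €116.18

€116.18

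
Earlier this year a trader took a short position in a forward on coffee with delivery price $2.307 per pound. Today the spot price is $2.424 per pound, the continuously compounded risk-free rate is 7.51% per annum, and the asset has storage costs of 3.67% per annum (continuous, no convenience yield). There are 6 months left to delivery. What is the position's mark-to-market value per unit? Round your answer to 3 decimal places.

-$0.247 per pound

Current fair forward for the remaining 6 months: F = S·e^((r + u)·T), (r + u) = 0.0751 + 0.0367 = 0.1118
F = 2.424 · e^(0.1118 × 6/12) = 2.424 × 1.057492 = 2.5634
Value of long forward = (F − K)·e^(−rT) = (2.5634 − 2.307) · e^(−0.0751·6/12)
= 0.2564 × 0.963146 = 0.247
Short position value = −(long value) = -$0.247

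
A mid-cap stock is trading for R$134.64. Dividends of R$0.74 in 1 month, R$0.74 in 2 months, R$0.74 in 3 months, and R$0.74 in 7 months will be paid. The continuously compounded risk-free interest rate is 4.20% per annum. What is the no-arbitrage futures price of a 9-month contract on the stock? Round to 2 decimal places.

PV(dividends) I = 0.74·e^(−0.0420·1/12) + 0.74·e^(−0.0420·2/12) + 0.74·e^(−0.0420·3/12) + 0.74·e^(−0.0420·7/12)
I = 0.7374 + 0.7348 + 0.7323 + 0.7221 = 2.9266
F = (S − I)·e^(rT) = (134.64 − 2.9266) · e^(0.0420·9/12)
= 131.7134 · e^0.031500 = 131.7134 × 1.032001 = R$135.93

R$135.93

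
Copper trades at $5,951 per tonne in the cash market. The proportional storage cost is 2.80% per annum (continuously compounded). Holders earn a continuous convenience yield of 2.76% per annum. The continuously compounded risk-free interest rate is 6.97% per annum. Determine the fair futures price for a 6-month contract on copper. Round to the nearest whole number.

$6,163 per tonne

Net carry = r + u − y = 0.0697 + 0.0280 − 0.0276 = 0.0701
F = S·e^((r+u−y)T) = 5951 · e^(0.0701 × 6/12) = 5951 · e^0.035050
= 5951 × 1.035671 = $6,163 per tonne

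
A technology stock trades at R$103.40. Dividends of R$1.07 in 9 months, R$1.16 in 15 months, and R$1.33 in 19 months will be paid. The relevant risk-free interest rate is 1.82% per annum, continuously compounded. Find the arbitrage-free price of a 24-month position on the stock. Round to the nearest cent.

R$103.62

PV(dividends) I = 1.07·e^(−0.0182·9/12) + 1.16·e^(−0.0182·15/12) + 1.33·e^(−0.0182·19/12)
I = 1.0555 + 1.1339 + 1.2922 = 3.4816
F = (S − I)·e^(rT) = (103.40 − 3.4816) · e^(0.0182·24/12)
= 99.9184 · e^0.036400 = 99.9184 × 1.037071 = R$103.62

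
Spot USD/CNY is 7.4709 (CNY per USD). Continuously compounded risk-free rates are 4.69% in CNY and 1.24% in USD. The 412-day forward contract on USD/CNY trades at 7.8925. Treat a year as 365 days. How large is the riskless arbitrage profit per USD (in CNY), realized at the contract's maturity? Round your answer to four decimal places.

Fair forward: F* = S·e^(carry·T), with carry = (r_CNY − r_USD) = 0.0469 − 0.0124 = 0.0345
F* = 7.4709 · e^(0.0345 × 412/365) = 7.4709 · e^0.038942 = 7.4709 × 1.039710 = 7.7676
Market 7.8925 > fair 7.7676: forward overpriced → cash-and-carry (buy spot, short the forward).
At maturity, profit = |F_mkt − F*| = |7.8925 − 7.7676| = 0.1249 per USD (in CNY)

0.1249 per USD (in CNY)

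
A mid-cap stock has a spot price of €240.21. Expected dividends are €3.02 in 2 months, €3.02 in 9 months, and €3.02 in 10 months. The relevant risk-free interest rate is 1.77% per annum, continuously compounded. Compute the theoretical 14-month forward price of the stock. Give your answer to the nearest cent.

PV(dividends) I = 3.02·e^(−0.0177·2/12) + 3.02·e^(−0.0177·9/12) + 3.02·e^(−0.0177·10/12)
I = 3.0111 + 2.9802 + 2.9758 = 8.9671
F = (S − I)·e^(rT) = (240.21 − 8.9671) · e^(0.0177·14/12)
= 231.2429 · e^0.020650 = 231.2429 × 1.020865 = €236.07

€236.07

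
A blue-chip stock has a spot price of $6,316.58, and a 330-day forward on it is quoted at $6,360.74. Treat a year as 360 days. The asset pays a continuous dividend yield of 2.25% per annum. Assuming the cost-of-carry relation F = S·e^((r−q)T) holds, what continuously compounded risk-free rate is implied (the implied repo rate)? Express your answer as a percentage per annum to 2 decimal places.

From F = S·e^((r−q)T): (r − q) = ln(F/S)/T
ln(6360.74/6316.58) = ln(1.006991) = 0.006967
(r − q) = 0.006967 / (330/360) = 0.007600
r = ln(F/S)/T + q = 0.007600 + 0.0225 = 0.030100
r = 3.01%

3.01%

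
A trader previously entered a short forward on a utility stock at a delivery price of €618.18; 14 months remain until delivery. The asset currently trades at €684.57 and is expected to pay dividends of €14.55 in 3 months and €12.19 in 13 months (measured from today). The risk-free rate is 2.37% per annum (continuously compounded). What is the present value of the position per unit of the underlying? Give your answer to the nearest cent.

PV(remaining dividends) I = 14.55·e^(−0.0237·3/12) + 12.19·e^(−0.0237·13/12) = 26.3451
Current forward F = (S − I)·e^(rT) = (684.57 − 26.3451)·e^(0.0237·14/12) = 658.2249 × 1.028036 = 676.6789
Value (long) = (F − K)·e^(−rT) = (676.6789 − 618.18) × 0.972729 = 56.9036
Short position value = −(long value) = -€56.90

-€56.90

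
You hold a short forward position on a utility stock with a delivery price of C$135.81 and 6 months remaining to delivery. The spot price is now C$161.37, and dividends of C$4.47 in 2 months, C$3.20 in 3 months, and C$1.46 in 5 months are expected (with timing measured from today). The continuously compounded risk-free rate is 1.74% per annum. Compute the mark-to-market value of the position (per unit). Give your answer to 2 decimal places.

PV(remaining dividends) I = 4.47·e^(−0.0174·2/12) + 3.20·e^(−0.0174·3/12) + 1.46·e^(−0.0174·5/12) = 9.0926
Current forward F = (S − I)·e^(rT) = (161.37 − 9.0926)·e^(0.0174·6/12) = 152.2774 × 1.008738 = 153.6080
Value (long) = (F − K)·e^(−rT) = (153.6080 − 135.81) × 0.991338 = 17.6438
Short position value = −(long value) = -C$17.64

-C$17.64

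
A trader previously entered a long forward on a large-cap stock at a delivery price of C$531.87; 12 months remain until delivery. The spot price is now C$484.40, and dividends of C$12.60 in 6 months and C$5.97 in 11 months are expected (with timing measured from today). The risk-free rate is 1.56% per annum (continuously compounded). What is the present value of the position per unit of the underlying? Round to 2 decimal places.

-C$57.62

PV(remaining dividends) I = 12.60·e^(−0.0156·6/12) + 5.97·e^(−0.0156·11/12) = 18.3873
Current forward F = (S − I)·e^(rT) = (484.40 − 18.3873)·e^(0.0156·12/12) = 466.0127 × 1.015722 = 473.3394
Value (long) = (F − K)·e^(−rT) = (473.3394 − 531.87) × 0.984521 = -57.6246
Value = -C$57.62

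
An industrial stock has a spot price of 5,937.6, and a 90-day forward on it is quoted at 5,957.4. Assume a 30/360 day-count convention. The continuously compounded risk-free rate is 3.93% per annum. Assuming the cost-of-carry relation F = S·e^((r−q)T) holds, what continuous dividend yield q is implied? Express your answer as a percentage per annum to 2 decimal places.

From F = S·e^((r−q)T): (r − q) = ln(F/S)/T
ln(5957.4/5937.6) = ln(1.003335) = 0.003329
(r − q) = 0.003329 / (90/360) = 0.013316
q = r − ln(F/S)/T = 0.0393 − 0.013316 = 0.025984
q = 2.60%

2.60%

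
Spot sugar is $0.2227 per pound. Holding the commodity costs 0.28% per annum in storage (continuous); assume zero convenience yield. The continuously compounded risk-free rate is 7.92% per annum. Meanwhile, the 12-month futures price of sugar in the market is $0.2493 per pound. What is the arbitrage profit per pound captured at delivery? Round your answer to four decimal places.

Fair futures: F* = S·e^(carry·T), with carry = (r + u) = 0.0792 + 0.0028 = 0.0820
F* = 0.2227 · e^(0.0820 × 12/12) = 0.2227 · e^0.082000 = 0.2227 × 1.085456 = $0.2417
Market $0.2493 > fair $0.2417: forward overpriced → cash-and-carry (buy spot, short the forward).
At maturity, profit = |F_mkt − F*| = |0.2493 − 0.2417| = $0.0076 per pound

$0.0076 per pound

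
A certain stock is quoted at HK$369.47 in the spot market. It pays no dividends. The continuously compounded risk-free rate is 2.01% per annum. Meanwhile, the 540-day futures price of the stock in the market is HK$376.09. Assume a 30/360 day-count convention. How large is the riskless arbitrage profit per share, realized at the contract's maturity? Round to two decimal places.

HK$4.69 per share

Fair futures: F* = S·e^(carry·T), with carry = r = 0.0201
F* = 369.47 · e^(0.0201 × 540/360) = 369.47 · e^0.030150 = 369.47 × 1.030609 = HK$380.7791
Market HK$376.09 < fair HK$380.7791: forward underpriced → reverse cash-and-carry (short spot, go long the forward).
At maturity, profit = |F_mkt − F*| = |376.09 − 380.7791| = HK$4.69 per share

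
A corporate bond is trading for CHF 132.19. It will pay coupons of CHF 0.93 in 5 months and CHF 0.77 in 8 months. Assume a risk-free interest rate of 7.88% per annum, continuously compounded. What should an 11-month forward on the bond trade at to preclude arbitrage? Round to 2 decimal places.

PV(coupons) I = 0.93·e^(−0.0788·5/12) + 0.77·e^(−0.0788·8/12)
I = 0.9000 + 0.7306 = 1.6306
F = (S − I)·e^(rT) = (132.19 − 1.6306) · e^(0.0788·11/12)
= 130.5594 · e^0.072233 = 130.5594 × 1.074906 = CHF 140.34

CHF 140.34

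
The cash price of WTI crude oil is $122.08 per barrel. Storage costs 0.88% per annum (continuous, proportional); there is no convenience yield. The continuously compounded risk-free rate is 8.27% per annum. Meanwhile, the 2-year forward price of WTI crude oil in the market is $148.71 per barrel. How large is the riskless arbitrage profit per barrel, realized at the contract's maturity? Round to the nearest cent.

$2.11 per barrel

Fair forward: F* = S·e^(carry·T), with carry = (r + u) = 0.0827 + 0.0088 = 0.0915
F* = 122.08 · e^(0.0915 × 2) = 122.08 · e^0.183000 = 122.08 × 1.200814 = $146.5954
Market $148.71 > fair $146.5954: forward overpriced → cash-and-carry (buy spot, short the forward).
At maturity, profit = |F_mkt − F*| = |148.71 − 146.5954| = $2.11 per barrel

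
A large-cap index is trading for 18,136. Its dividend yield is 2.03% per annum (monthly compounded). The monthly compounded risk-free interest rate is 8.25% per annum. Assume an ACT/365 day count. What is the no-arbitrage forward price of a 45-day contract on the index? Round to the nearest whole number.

F = S · (1+r/12)^(12T) / (1+q/12)^(12T)
= 18136 × 1.010188 / 1.002504 = 18136 × 1.007665
F = 18,275

18,275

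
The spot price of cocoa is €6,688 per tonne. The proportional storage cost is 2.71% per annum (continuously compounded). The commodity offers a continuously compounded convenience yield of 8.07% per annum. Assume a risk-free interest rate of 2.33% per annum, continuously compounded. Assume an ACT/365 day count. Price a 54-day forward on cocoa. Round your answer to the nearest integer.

€6,658 per tonne

Net carry = r + u − y = 0.0233 + 0.0271 − 0.0807 = -0.0303
F = S·e^((r+u−y)T) = 6688 · e^(-0.0303 × 54/365) = 6688 · e^-0.004483
= 6688 × 0.995527 = €6,658 per tonne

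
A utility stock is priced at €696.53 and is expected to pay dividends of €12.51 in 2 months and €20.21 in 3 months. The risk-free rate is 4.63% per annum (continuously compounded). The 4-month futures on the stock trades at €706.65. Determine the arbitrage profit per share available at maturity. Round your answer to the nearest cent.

PV(dividends) I = 12.51·e^(−0.0463·2/12) + 20.21·e^(−0.0463·3/12) = 32.3913
Fair futures F* = (S − I)·e^(rT) = (696.53 − 32.3913)·e^0.015433 = 664.1387 × 1.015553 = 674.4680
Market €706.65 > fair 674.4680: forward overpriced → cash-and-carry (borrow at r, buy the stock and collect the dividends, short the forward).
Profit at T = |F_mkt − F*| = |706.65 − 674.4680| = €32.18 per share

€32.18 per share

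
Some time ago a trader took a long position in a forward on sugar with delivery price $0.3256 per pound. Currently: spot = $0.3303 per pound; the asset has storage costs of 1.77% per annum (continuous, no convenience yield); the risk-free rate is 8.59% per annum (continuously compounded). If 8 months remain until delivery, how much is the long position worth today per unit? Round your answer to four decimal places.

$0.0267 per pound

Current fair forward for the remaining 8 months: F = S·e^((r + u)·T), (r + u) = 0.0859 + 0.0177 = 0.1036
F = 0.3303 · e^(0.1036 × 8/12) = 0.3303 × 1.071508 = 0.3539
Value of long forward = (F − K)·e^(−rT) = (0.3539 − 0.3256) · e^(−0.0859·8/12)
= 0.0283 × 0.944342 = 0.0267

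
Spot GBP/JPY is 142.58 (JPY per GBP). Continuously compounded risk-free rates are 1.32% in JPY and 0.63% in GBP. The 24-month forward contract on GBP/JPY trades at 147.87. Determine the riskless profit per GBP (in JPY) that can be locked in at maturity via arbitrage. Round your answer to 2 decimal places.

3.31 per GBP (in JPY)

Fair forward: F* = S·e^(carry·T), with carry = (r_JPY − r_GBP) = 0.0132 − 0.0063 = 0.0069
F* = 142.58 · e^(0.0069 × 24/12) = 142.58 · e^0.013800 = 142.58 × 1.013896 = 144.5613
Market 147.87 > fair 144.5613: forward overpriced → cash-and-carry (buy spot, short the forward).
At maturity, profit = |F_mkt − F*| = |147.87 − 144.5613| = 3.31 per GBP (in JPY)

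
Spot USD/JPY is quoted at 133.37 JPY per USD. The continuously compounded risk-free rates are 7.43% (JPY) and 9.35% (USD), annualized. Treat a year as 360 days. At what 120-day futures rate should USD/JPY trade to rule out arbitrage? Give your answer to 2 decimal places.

132.52

F = S·e^((r_JPY − r_USD)T) = 133.37 · e^((0.0743 − 0.0935) × 120/360)
= 133.37 · e^-0.006400 = 133.37 × 0.993620
F = 132.52 JPY per USD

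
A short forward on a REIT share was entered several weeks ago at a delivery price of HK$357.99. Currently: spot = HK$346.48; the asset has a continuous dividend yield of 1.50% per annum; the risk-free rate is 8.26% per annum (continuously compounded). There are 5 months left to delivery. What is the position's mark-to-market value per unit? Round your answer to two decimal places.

HK$1.56

Current fair forward for the remaining 5 months: F = S·e^((r − q)·T), (r − q) = 0.0826 − 0.0150 = 0.0676
F = 346.48 · e^(0.0676 × 5/12) = 346.48 × 1.028567 = 356.3779
Value of long forward = (F − K)·e^(−rT) = (356.3779 − 357.99) · e^(−0.0826·5/12)
= -1.6121 × 0.966169 = -1.56
Short position value = −(long value) = HK$1.56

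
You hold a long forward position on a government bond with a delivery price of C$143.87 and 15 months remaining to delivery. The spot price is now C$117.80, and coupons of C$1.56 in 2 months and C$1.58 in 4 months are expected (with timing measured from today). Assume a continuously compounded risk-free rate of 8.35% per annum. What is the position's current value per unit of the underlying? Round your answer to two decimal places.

PV(remaining coupons) I = 1.56·e^(−0.0835·2/12) + 1.58·e^(−0.0835·4/12) = 3.0751
Current forward F = (S − I)·e^(rT) = (117.80 − 3.0751)·e^(0.0835·15/12) = 114.7249 × 1.110017 = 127.3466
Value (long) = (F − K)·e^(−rT) = (127.3466 − 143.87) × 0.900887 = -14.8857
Value = -C$14.89

-C$14.89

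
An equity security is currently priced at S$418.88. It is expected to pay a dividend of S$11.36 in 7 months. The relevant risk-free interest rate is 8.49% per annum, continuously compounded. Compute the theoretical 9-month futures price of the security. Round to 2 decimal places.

S$434.90

PV(dividends) I = 11.36·e^(−0.0849·7/12)
I = 10.8111
F = (S − I)·e^(rT) = (418.88 − 10.8111) · e^(0.0849·9/12)
= 408.0689 · e^0.063675 = 408.0689 × 1.065746 = S$434.90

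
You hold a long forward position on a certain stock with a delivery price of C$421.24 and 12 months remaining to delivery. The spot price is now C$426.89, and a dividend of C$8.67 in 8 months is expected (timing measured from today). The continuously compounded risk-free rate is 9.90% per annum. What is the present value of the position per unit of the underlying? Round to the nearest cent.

PV(remaining dividends) I = 8.67·e^(−0.0990·8/12) = 8.1163
Current forward F = (S − I)·e^(rT) = (426.89 − 8.1163)·e^(0.0990·12/12) = 418.7737 × 1.104066 = 462.3538
Value (long) = (F − K)·e^(−rT) = (462.3538 − 421.24) × 0.905743 = 37.2385
Value = C$37.24

C$37.24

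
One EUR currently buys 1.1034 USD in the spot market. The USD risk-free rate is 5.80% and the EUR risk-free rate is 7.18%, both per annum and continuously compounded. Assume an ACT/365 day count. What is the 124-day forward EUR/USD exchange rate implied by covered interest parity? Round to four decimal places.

1.0982

F = S·e^((r_USD − r_EUR)T) = 1.1034 · e^((0.0580 − 0.0718) × 124/365)
= 1.1034 · e^-0.004688 = 1.1034 × 0.995323
F = 1.0982 USD per EUR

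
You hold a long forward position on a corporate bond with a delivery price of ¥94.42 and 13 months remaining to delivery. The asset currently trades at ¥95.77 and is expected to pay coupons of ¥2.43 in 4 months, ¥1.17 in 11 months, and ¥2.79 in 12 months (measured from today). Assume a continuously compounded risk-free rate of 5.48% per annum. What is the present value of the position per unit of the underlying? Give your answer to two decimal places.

PV(remaining coupons) I = 2.43·e^(−0.0548·4/12) + 1.17·e^(−0.0548·11/12) + 2.79·e^(−0.0548·12/12) = 6.1399
Current forward F = (S − I)·e^(rT) = (95.77 − 6.1399)·e^(0.0548·13/12) = 89.6301 × 1.061164 = 95.1122
Value (long) = (F − K)·e^(−rT) = (95.1122 − 94.42) × 0.942361 = 0.6523
Value = ¥0.65

¥0.65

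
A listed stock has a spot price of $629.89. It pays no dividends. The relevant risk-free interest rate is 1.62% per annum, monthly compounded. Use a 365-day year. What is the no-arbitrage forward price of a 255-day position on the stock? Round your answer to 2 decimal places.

$637.05

F = S · (1+r/12)^(12T)
= 629.89 × 1.011374
F = $637.05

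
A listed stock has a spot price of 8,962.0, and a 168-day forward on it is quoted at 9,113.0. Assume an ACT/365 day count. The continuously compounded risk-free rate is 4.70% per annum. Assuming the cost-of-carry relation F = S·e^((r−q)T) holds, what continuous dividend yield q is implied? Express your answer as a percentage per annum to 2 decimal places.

From F = S·e^((r−q)T): (r − q) = ln(F/S)/T
ln(9113.0/8962.0) = ln(1.016849) = 0.016709
(r − q) = 0.016709 / (168/365) = 0.036302
q = r − ln(F/S)/T = 0.0470 − 0.036302 = 0.010698
q = 1.07%

1.07%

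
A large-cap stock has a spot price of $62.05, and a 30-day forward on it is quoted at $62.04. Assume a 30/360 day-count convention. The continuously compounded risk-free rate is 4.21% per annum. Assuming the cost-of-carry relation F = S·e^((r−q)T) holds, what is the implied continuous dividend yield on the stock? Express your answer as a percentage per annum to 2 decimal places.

From F = S·e^((r−q)T): (r − q) = ln(F/S)/T
ln(62.04/62.05) = ln(0.999839) = -0.000161
(r − q) = -0.000161 / (30/360) = -0.001932
q = r − ln(F/S)/T = 0.0421 + 0.001932 = 0.044032
q = 4.40%

4.40%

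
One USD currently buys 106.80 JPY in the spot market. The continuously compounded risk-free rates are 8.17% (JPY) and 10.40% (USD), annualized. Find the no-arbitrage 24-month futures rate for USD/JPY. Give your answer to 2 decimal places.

102.14

F = S·e^((r_JPY − r_USD)T) = 106.80 · e^((0.0817 − 0.1040) × 24/12)
= 106.80 · e^-0.044600 = 106.80 × 0.956380
F = 102.14 JPY per USD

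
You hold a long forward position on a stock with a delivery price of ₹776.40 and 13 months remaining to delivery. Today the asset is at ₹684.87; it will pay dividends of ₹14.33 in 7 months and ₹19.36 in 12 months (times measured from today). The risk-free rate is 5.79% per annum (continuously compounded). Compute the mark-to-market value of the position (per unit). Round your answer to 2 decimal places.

PV(remaining dividends) I = 14.33·e^(−0.0579·7/12) + 19.36·e^(−0.0579·12/12) = 32.1250
Current forward F = (S − I)·e^(rT) = (684.87 − 32.1250)·e^(0.0579·13/12) = 652.7450 × 1.064734 = 694.9998
Value (long) = (F − K)·e^(−rT) = (694.9998 − 776.40) × 0.939202 = -76.4512
Value = -₹76.45

-₹76.45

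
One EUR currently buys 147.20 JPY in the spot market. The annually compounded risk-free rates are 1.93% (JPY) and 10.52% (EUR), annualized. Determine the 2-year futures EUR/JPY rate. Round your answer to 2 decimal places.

125.21

By covered interest parity, F = S · (1+r_JPY)^T / (1+r_EUR)^T
= 147.20 × 1.038972 / 1.221467 = 147.20 × 0.850594
F = 125.21 JPY per EUR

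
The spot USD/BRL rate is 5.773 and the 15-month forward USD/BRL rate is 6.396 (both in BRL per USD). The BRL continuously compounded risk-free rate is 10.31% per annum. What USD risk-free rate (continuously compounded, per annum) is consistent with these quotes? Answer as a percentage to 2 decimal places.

F = S·e^((r_BRL − r_USD)T) ⇒ r_USD = r_BRL − ln(F/S)/T
ln(6.396/5.773) = 0.102481; /(15/12) = 0.081985
r_USD = 0.1031 − 0.081985 = 0.021115
r_USD = 2.11%

2.11%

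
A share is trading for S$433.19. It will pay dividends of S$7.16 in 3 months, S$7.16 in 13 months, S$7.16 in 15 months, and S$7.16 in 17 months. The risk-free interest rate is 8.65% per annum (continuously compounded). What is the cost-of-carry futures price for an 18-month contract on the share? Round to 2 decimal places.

PV(dividends) I = 7.16·e^(−0.0865·3/12) + 7.16·e^(−0.0865·13/12) + 7.16·e^(−0.0865·15/12) + 7.16·e^(−0.0865·17/12)
I = 7.0068 + 6.5195 + 6.4262 + 6.3342 = 26.2867
F = (S − I)·e^(rT) = (433.19 − 26.2867) · e^(0.0865·18/12)
= 406.9033 · e^0.129750 = 406.9033 × 1.138544 = S$463.28

S$463.28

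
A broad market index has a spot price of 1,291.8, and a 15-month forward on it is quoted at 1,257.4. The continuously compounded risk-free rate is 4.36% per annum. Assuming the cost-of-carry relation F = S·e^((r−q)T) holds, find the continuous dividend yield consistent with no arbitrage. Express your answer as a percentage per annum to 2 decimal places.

6.52%

From F = S·e^((r−q)T): (r − q) = ln(F/S)/T
ln(1257.4/1291.8) = ln(0.973370) = -0.026991
(r − q) = -0.026991 / (15/12) = -0.021593
q = r − ln(F/S)/T = 0.0436 + 0.021593 = 0.065193
q = 6.52%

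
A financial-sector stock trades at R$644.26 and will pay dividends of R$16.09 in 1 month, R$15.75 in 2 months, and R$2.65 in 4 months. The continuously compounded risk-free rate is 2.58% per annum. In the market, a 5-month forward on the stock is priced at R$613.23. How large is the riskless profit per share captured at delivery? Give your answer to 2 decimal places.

R$3.26 per share

PV(dividends) I = 16.09·e^(−0.0258·1/12) + 15.75·e^(−0.0258·2/12) + 2.65·e^(−0.0258·4/12) = 34.3652
Fair forward F* = (S − I)·e^(rT) = (644.26 − 34.3652)·e^0.010750 = 609.8948 × 1.010808 = 616.4865
Market R$613.23 < fair 616.4865: forward underpriced → reverse cash-and-carry (short the stock, invest proceeds at r, pay the dividends, go long the forward).
Profit at T = |F_mkt − F*| = |613.23 − 616.4865| = R$3.26 per share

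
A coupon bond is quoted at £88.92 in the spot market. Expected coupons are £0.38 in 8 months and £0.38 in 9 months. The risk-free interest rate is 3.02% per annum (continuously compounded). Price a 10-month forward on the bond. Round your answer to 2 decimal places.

£90.42

PV(coupons) I = 0.38·e^(−0.0302·8/12) + 0.38·e^(−0.0302·9/12)
I = 0.3724 + 0.3715 = 0.7439
F = (S − I)·e^(rT) = (88.92 − 0.7439) · e^(0.0302·10/12)
= 88.1761 · e^0.025167 = 88.1761 × 1.025486 = £90.42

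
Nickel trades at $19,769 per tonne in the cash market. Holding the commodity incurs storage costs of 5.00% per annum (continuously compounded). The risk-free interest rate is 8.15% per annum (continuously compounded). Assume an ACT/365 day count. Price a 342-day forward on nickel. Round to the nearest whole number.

$22,361 per tonne

Net carry = r + u − y = 0.0815 + 0.0500 − 0.0000 = 0.1315
F = S·e^((r+u−y)T) = 19769 · e^(0.1315 × 342/365) = 19769 · e^0.123214
= 19769 × 1.131126 = $22,361 per tonne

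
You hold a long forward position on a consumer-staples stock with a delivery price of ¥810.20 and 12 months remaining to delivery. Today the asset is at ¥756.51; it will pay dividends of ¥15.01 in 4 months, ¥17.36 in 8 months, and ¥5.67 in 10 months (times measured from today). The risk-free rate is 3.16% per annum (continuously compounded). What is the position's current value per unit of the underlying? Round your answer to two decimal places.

PV(remaining dividends) I = 15.01·e^(−0.0316·4/12) + 17.36·e^(−0.0316·8/12) + 5.67·e^(−0.0316·10/12) = 37.3735
Current forward F = (S − I)·e^(rT) = (756.51 − 37.3735)·e^(0.0316·12/12) = 719.1365 × 1.032105 = 742.2244
Value (long) = (F − K)·e^(−rT) = (742.2244 − 810.20) × 0.968894 = -65.8612
Value = -¥65.86

-¥65.86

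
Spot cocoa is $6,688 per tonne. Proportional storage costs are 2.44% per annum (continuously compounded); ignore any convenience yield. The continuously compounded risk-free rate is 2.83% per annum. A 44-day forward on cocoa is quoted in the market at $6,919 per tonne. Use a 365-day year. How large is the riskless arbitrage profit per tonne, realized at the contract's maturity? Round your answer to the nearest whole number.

Fair forward: F* = S·e^(carry·T), with carry = (r + u) = 0.0283 + 0.0244 = 0.0527
F* = 6688 · e^(0.0527 × 44/365) = 6688 · e^0.006353 = 6688 × 1.006373 = $6730.6226
Market $6919 > fair $6730.6226: forward overpriced → cash-and-carry (buy spot, short the forward).
At maturity, profit = |F_mkt − F*| = |6919 − 6730.6226| = $188 per tonne

$188 per tonne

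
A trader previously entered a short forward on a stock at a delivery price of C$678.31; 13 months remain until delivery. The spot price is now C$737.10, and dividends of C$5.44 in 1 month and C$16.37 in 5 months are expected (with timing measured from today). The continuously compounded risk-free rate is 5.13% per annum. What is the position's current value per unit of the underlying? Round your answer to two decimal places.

PV(remaining dividends) I = 5.44·e^(−0.0513·1/12) + 16.37·e^(−0.0513·5/12) = 21.4406
Current forward F = (S − I)·e^(rT) = (737.10 − 21.4406)·e^(0.0513·13/12) = 715.6594 × 1.057148 = 756.5579
Value (long) = (F − K)·e^(−rT) = (756.5579 − 678.31) × 0.945941 = 74.0179
Short position value = −(long value) = -C$74.02

-C$74.02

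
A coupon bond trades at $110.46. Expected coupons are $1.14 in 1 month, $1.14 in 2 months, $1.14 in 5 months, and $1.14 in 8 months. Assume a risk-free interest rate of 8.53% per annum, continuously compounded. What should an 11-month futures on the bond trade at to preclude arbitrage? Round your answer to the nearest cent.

$114.65

PV(coupons) I = 1.14·e^(−0.0853·1/12) + 1.14·e^(−0.0853·2/12) + 1.14·e^(−0.0853·5/12) + 1.14·e^(−0.0853·8/12)
I = 1.1319 + 1.1239 + 1.1002 + 1.0770 = 4.4330
F = (S − I)·e^(rT) = (110.46 − 4.4330) · e^(0.0853·11/12)
= 106.0270 · e^0.078192 = 106.0270 × 1.081330 = $114.65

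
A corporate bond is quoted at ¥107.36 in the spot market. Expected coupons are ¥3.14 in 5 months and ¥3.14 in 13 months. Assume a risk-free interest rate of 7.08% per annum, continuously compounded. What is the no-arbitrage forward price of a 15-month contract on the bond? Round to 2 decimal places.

¥110.79

PV(coupons) I = 3.14·e^(−0.0708·5/12) + 3.14·e^(−0.0708·13/12)
I = 3.0487 + 2.9082 = 5.9569
F = (S − I)·e^(rT) = (107.36 − 5.9569) · e^(0.0708·15/12)
= 101.4031 · e^0.088500 = 101.4031 × 1.092534 = ¥110.79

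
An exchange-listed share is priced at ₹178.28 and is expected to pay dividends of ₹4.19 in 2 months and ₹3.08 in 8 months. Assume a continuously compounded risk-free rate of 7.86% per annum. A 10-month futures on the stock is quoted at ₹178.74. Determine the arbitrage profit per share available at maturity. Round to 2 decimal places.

₹4.07 per share

PV(dividends) I = 4.19·e^(−0.0786·2/12) + 3.08·e^(−0.0786·8/12) = 7.0582
Fair futures F* = (S − I)·e^(rT) = (178.28 − 7.0582)·e^0.065500 = 171.2218 × 1.067693 = 182.8123
Market ₹178.74 < fair 182.8123: forward underpriced → reverse cash-and-carry (short the stock, invest proceeds at r, pay the dividends, go long the forward).
Profit at T = |F_mkt − F*| = |178.74 − 182.8123| = ₹4.07 per share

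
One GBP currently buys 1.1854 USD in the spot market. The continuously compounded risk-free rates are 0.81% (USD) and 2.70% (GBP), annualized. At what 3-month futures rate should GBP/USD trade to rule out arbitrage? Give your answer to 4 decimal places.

F = S·e^((r_USD − r_GBP)T) = 1.1854 · e^((0.0081 − 0.0270) × 3/12)
= 1.1854 · e^-0.004725 = 1.1854 × 0.995286
F = 1.1798 USD per GBP

1.1798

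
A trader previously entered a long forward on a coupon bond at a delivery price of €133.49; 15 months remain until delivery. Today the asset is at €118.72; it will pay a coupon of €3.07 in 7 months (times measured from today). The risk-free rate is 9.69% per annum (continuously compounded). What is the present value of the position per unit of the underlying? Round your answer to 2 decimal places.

PV(remaining coupons) I = 3.07·e^(−0.0969·7/12) = 2.9013
Current forward F = (S − I)·e^(rT) = (118.72 − 2.9013)·e^(0.0969·15/12) = 115.8187 × 1.128766 = 130.7322
Value (long) = (F − K)·e^(−rT) = (130.7322 − 133.49) × 0.885923 = -2.4432
Value = -€2.44

-€2.44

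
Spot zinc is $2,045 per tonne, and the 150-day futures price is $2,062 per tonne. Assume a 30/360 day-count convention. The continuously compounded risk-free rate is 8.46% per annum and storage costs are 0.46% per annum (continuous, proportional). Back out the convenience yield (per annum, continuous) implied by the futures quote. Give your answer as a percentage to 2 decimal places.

F = S·e^((r+u−y)T) ⇒ (r+u−y) = ln(F/S)/T
ln(2062/2045) = 0.008279; /T ⇒ 0.019870
y = r + u − ln(F/S)/T = 0.0846 + 0.0046 − 0.019870 = 0.069330
y = 6.93%

6.93%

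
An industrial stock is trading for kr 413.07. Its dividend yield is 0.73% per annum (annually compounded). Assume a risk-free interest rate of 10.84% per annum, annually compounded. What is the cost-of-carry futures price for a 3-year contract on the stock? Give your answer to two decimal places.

F = S · (1+r)^T / (1+q)^T
= 413.07 × 1.361725 / 1.022060 = 413.07 × 1.332334
F = kr 550.35

kr 550.35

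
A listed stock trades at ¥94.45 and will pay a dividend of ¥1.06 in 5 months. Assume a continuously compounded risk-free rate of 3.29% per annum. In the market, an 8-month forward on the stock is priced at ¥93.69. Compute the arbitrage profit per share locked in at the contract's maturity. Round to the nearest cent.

PV(dividends) I = 1.06·e^(−0.0329·5/12) = 1.0456
Fair forward F* = (S − I)·e^(rT) = (94.45 − 1.0456)·e^0.021933 = 93.4044 × 1.022175 = 95.4756
Market ¥93.69 < fair 95.4756: forward underpriced → reverse cash-and-carry (short the stock, invest proceeds at r, pay the dividends, go long the forward).
Profit at T = |F_mkt − F*| = |93.69 − 95.4756| = ¥1.79 per share

¥1.79 per share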